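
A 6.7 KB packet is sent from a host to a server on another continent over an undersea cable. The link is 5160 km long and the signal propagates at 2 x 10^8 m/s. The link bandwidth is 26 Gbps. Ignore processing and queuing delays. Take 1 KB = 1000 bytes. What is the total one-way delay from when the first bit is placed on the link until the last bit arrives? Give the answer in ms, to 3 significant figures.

L = 53600 bits.
Transmission delay = L/R = 53600 / 26000000000 = 0.00206154 ms.
Propagation delay = d/s = 5160000 m / 200000000 m/s = 25.8 ms.
Total = 25.8 ms.

25.8 ms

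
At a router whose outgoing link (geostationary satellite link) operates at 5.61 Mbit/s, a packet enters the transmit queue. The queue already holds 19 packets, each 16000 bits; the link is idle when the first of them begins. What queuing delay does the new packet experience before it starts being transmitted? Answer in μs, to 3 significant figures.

Each queued packet: L/R = 16000/5610000 = 2852.05 μs.
19 queued → 54188.9 μs.
Queuing delay = 54200 μs.

54200 μs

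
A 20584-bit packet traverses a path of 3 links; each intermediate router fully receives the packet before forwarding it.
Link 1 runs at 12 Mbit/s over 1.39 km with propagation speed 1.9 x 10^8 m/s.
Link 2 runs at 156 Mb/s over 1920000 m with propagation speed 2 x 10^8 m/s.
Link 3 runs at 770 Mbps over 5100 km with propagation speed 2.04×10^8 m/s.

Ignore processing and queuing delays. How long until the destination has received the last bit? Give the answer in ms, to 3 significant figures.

36.5 ms

Transmission delays (L/R per hop): 1.71533, 0.131949, 0.0267325 ms; sum = 1.87401 ms.
Propagation delays (d/s per hop): 0.00731579, 9.6, 25 ms; sum = 34.6073 ms.
End-to-end = 36.5 ms.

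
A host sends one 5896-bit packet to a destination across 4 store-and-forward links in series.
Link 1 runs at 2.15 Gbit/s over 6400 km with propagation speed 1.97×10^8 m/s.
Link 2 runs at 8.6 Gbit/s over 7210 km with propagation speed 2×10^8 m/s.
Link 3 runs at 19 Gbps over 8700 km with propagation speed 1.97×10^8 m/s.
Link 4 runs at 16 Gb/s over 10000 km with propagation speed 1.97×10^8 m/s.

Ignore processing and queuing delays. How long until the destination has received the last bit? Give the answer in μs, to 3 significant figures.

163000 μs

Transmission delays (L/R per hop): 2.74233, 0.685581, 0.310316, 0.3685 μs; sum = 4.10672 μs.
Propagation delays (d/s per hop): 32487.3, 36050, 44162.4, 50761.4 μs; sum = 163461 μs.
End-to-end = 163000 μs.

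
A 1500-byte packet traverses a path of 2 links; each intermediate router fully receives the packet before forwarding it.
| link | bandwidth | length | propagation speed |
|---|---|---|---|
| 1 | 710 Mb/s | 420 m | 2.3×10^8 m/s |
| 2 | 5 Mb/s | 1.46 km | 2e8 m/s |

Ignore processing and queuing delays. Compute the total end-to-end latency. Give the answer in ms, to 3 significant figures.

2.43 ms

L = 1500 × 8 = 12000 bits.
Transmission delays (L/R per hop): 0.0169014, 2.4 ms; sum = 2.4169 ms.
Propagation delays (d/s per hop): 0.00182609, 0.0073 ms; sum = 0.00912609 ms.
End-to-end = 2.43 ms.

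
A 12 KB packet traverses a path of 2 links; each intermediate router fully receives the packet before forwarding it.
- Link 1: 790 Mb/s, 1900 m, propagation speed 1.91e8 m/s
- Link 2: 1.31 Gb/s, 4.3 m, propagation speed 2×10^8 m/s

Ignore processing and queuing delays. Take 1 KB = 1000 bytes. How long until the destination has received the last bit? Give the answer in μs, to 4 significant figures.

204.8 μs

L = 96000 bits.
Transmission delays (L/R per hop): 121.519, 73.2824 μs; sum = 194.801 μs.
Propagation delays (d/s per hop): 9.94764, 0.0215 μs; sum = 9.96914 μs.
End-to-end = 204.8 μs.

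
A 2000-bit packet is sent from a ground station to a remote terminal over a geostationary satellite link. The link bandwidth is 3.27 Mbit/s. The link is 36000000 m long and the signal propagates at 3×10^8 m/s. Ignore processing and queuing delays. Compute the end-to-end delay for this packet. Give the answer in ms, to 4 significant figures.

120.6 ms

Transmission delay = L/R = 2000 / 3270000 = 0.611621 ms.
Propagation delay = d/s = 36000000 m / 300000000 m/s = 120 ms.
Total = 120.6 ms.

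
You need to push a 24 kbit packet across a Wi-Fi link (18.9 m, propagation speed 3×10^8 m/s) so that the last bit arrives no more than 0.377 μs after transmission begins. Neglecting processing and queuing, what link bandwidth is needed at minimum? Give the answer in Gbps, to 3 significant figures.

76.4 Gbps

Propagation delay = 18.9 / 300000000 = 0.063 μs.
Transmission budget = 0.377 − 0.063 = 0.314 μs.
R ≥ L / t_tx = 24000 bits / 3.14e-07 s = 76.4 Gbps.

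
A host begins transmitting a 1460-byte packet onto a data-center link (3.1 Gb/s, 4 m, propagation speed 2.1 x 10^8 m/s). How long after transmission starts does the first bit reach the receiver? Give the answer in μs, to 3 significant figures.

0.0190 μs

First bit experiences only propagation delay: d/s = 4/210000000 = 0.0190 μs.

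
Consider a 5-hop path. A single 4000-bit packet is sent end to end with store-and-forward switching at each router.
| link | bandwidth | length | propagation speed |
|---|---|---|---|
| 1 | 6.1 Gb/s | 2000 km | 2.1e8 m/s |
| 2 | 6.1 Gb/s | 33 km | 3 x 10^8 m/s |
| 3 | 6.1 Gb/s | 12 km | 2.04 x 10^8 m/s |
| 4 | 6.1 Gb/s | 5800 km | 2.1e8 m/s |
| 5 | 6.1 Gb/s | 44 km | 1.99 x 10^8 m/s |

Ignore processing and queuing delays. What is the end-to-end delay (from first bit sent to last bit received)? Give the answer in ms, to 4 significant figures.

Transmission delay per hop = L/R = 4000/6100000000 = 0.000655738 ms; 5 hops → 0.00327869 ms.
Propagation delays (d/s per hop): 9.52381, 0.11, 0.0588235, 27.619, 0.221106 ms; sum = 37.5328 ms.
End-to-end = 37.54 ms.

37.54 ms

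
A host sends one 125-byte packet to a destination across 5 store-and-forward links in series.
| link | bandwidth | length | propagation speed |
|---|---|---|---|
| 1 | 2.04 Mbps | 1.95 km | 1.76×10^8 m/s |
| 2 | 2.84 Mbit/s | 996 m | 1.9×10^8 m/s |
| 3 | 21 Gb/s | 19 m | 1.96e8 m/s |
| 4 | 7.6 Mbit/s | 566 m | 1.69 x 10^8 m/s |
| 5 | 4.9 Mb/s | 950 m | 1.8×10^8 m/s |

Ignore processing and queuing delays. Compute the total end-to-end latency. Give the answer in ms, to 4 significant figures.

1.203 ms

L = 125 × 8 = 1000 bits.
Transmission delays (L/R per hop): 0.490196, 0.352113, 4.7619e-05, 0.131579, 0.204082 ms; sum = 1.17802 ms.
Propagation delays (d/s per hop): 0.0110795, 0.00524211, 9.69388e-05, 0.00334911, 0.00527778 ms; sum = 0.0250455 ms.
End-to-end = 1.203 ms.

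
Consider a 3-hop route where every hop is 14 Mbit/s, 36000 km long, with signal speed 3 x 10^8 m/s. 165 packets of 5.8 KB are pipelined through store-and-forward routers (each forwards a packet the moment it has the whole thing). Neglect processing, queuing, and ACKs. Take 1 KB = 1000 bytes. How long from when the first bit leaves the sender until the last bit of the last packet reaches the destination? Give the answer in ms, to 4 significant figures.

913.5 ms

Per-hop transmission t_tx = L/R = 46400/14000000 = 3.31429 ms.
Per-hop propagation t_prop = 36000000/300000000 = 120 ms.
Pipeline fill: first packet needs 3·t_tx to clear all hops; remaining 164 packets each add one t_tx.
Total = (3+165-1)·t_tx + 3·t_prop = 167·3.31429 + 3·120 = 913.5 ms.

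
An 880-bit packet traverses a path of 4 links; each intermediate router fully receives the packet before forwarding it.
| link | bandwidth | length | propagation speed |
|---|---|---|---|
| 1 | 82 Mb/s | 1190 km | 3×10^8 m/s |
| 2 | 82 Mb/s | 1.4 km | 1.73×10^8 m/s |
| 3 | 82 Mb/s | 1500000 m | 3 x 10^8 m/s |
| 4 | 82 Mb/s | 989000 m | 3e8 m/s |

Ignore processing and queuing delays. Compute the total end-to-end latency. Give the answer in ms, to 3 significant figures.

Transmission delay per hop = L/R = 880/82000000 = 0.0107317 ms; 4 hops → 0.0429268 ms.
Propagation delays (d/s per hop): 3.96667, 0.00809249, 5, 3.29667 ms; sum = 12.2714 ms.
End-to-end = 12.3 ms.

12.3 ms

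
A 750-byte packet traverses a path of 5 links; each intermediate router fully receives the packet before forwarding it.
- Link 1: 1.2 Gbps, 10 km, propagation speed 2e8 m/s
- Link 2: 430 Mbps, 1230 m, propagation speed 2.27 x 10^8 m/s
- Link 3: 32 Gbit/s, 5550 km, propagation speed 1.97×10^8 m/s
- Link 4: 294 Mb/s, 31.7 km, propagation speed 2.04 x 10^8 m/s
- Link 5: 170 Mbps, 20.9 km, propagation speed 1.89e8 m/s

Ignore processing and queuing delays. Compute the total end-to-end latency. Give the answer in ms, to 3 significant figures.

L = 750 × 8 = 6000 bits.
Transmission delays (L/R per hop): 0.005, 0.0139535, 0.0001875, 0.0204082, 0.0352941 ms; sum = 0.0748433 ms.
Propagation delays (d/s per hop): 0.05, 0.0054185, 28.1726, 0.155392, 0.110582 ms; sum = 28.494 ms.
End-to-end = 28.6 ms.

28.6 ms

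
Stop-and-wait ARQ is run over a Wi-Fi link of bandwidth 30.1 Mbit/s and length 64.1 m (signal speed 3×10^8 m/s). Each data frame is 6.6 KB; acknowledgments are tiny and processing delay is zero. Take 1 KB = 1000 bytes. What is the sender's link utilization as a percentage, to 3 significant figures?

100 %

t_tx = L/R = 52800/30100000 = 0.00175415 s.
t_prop = 64.1/300000000 = 2.13667e-07 s; RTT = 4.27333e-07 s.
Cycle = t_tx + RTT = 0.00175458 s.
Utilization = t_tx / cycle = 0.00175415/0.00175458 = 100 %.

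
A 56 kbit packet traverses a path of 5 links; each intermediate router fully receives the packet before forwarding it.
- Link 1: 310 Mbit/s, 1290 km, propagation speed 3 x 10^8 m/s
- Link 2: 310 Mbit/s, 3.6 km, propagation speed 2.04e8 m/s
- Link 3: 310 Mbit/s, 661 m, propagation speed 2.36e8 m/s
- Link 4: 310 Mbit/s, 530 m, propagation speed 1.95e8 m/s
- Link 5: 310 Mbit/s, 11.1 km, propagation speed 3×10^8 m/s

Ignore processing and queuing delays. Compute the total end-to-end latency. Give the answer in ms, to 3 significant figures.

5.26 ms

L = 56000 bits.
Transmission delay per hop = L/R = 56000/310000000 = 0.180645 ms; 5 hops → 0.903226 ms.
Propagation delays (d/s per hop): 4.3, 0.0176471, 0.00280085, 0.00271795, 0.037 ms; sum = 4.36017 ms.
End-to-end = 5.26 ms.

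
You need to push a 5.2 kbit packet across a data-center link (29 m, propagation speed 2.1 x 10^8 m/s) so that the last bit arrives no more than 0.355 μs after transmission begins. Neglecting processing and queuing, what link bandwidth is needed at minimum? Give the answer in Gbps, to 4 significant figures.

Propagation delay = 29 / 210000000 = 0.138095 μs.
Transmission budget = 0.355 − 0.138095 = 0.216905 μs.
R ≥ L / t_tx = 5200 bits / 2.16905e-07 s = 23.97 Gbps.

23.97 Gbps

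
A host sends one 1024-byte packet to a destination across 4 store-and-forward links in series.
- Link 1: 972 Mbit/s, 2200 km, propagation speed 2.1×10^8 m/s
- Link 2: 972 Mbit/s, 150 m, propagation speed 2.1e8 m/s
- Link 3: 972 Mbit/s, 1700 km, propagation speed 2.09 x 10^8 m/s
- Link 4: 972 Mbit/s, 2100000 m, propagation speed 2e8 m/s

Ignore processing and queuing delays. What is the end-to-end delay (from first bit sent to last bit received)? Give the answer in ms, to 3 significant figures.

L = 1024 × 8 = 8192 bits.
Transmission delay per hop = L/R = 8192/972000000 = 0.00842798 ms; 4 hops → 0.0337119 ms.
Propagation delays (d/s per hop): 10.4762, 0.000714286, 8.13397, 10.5 ms; sum = 29.1109 ms.
End-to-end = 29.1 ms.

29.1 ms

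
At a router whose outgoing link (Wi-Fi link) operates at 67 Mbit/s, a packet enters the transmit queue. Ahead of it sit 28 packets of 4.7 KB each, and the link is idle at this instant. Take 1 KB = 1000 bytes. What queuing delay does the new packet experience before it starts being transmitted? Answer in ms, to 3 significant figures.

15.7 ms

Each queued packet: L/R = 37600/67000000 = 0.561194 ms.
28 queued → 15.7134 ms.
Queuing delay = 15.7 ms.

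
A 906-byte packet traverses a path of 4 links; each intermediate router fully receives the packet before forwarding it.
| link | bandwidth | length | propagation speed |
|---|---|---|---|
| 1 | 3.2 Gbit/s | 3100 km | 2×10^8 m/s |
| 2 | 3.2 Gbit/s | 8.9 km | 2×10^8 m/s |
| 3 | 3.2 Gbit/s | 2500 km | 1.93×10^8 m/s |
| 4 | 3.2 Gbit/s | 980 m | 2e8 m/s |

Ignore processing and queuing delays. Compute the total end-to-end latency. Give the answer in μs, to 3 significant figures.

L = 906 × 8 = 7248 bits.
Transmission delay per hop = L/R = 7248/3200000000 = 2.265 μs; 4 hops → 9.06 μs.
Propagation delays (d/s per hop): 15500, 44.5, 12953.4, 4.9 μs; sum = 28502.8 μs.
End-to-end = 28500 μs.

28500 μs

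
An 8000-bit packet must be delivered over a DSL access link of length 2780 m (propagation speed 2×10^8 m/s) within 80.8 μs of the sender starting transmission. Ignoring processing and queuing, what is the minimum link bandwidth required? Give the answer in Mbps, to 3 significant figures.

120 Mbps

Propagation delay = 2780 / 200000000 = 13.9 μs.
Transmission budget = 80.8 − 13.9 = 66.9 μs.
R ≥ L / t_tx = 8000 bits / 6.69e-05 s = 120 Mbps.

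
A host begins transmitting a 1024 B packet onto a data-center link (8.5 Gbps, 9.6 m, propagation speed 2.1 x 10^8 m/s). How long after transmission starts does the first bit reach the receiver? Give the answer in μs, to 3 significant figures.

First bit experiences only propagation delay: d/s = 9.6/210000000 = 0.0457 μs.

0.0457 μs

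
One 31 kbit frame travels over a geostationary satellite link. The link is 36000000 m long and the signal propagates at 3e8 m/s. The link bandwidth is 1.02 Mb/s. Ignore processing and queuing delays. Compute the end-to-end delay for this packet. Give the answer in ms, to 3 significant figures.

150 ms

L = 31000 bits.
Transmission delay = L/R = 31000 / 1020000 = 30.3922 ms.
Propagation delay = d/s = 36000000 m / 300000000 m/s = 120 ms.
Total = 150 ms.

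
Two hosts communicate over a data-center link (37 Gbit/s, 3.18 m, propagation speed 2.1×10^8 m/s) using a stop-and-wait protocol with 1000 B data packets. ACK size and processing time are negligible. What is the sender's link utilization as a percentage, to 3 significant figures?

87.7 %

t_tx = L/R = 8000/37000000000 = 2.16216e-07 s.
t_prop = 3.18/210000000 = 1.51429e-08 s; RTT = 3.02857e-08 s.
Cycle = t_tx + RTT = 2.46502e-07 s.
Utilization = t_tx / cycle = 2.16216e-07/2.46502e-07 = 87.7 %.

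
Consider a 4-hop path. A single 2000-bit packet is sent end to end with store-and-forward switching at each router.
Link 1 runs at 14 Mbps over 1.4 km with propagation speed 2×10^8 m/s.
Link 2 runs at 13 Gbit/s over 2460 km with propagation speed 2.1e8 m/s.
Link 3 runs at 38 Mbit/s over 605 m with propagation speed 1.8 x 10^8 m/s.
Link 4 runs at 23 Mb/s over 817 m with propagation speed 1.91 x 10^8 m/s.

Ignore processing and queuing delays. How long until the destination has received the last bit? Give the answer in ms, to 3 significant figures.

Transmission delays (L/R per hop): 0.142857, 0.000153846, 0.0526316, 0.0869565 ms; sum = 0.282599 ms.
Propagation delays (d/s per hop): 0.007, 11.7143, 0.00336111, 0.00427749 ms; sum = 11.7289 ms.
End-to-end = 12.0 ms.

12.0 ms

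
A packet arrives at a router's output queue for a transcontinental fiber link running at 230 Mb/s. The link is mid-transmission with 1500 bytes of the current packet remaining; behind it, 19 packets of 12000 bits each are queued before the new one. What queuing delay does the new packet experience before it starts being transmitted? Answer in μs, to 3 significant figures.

Each queued packet: L/R = 12000/230000000 = 52.1739 μs.
19 queued → 991.304 μs.
Plus remaining 12000 bits of current packet: 52.1739 μs.
Queuing delay = 1040 μs.

1040 μs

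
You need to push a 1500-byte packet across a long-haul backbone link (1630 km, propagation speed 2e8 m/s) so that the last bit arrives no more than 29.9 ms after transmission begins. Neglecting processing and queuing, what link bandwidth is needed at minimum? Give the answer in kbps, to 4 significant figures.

L = 12000 bits.
Propagation delay = 1630000 / 200000000 = 8.15 ms.
Transmission budget = 29.9 − 8.15 = 21.75 ms.
R ≥ L / t_tx = 12000 bits / 0.02175 s = 551.7 kbps.

551.7 kbps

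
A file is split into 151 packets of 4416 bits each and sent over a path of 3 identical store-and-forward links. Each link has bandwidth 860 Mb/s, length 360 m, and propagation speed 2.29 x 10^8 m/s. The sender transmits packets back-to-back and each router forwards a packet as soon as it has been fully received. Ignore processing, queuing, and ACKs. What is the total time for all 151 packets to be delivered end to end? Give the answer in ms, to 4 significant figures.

Per-hop transmission t_tx = L/R = 4416/860000000 = 0.00513488 ms.
Per-hop propagation t_prop = 360/229000000 = 0.00157205 ms.
Pipeline fill: first packet needs 3·t_tx to clear all hops; remaining 150 packets each add one t_tx.
Total = (3+151-1)·t_tx + 3·t_prop = 153·0.00513488 + 3·0.00157205 = 0.7904 ms.

0.7904 ms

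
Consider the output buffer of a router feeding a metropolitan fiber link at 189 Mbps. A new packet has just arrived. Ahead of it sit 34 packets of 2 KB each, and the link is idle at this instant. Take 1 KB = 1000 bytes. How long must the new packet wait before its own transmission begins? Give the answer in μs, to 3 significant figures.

Each queued packet: L/R = 16000/189000000 = 84.6561 μs.
34 queued → 2878.31 μs.
Queuing delay = 2880 μs.

2880 μs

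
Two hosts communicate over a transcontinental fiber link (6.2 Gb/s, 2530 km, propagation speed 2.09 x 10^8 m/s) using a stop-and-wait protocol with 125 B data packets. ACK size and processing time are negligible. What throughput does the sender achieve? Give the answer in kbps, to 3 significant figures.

41.3 kbps

t_tx = L/R = 1000/6200000000 = 1.6129e-07 s.
t_prop = 2530000/209000000 = 0.0121053 s; RTT = 0.0242105 s.
Cycle = t_tx + RTT = 0.0242107 s.
Throughput = L / cycle = 1000 / 0.0242107 = 41.3 kbps.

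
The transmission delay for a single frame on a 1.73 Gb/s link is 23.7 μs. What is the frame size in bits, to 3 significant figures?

41000 bits

L = R × t_tx = 1730000000 b/s × 2.37e-05 s = 41001 bits.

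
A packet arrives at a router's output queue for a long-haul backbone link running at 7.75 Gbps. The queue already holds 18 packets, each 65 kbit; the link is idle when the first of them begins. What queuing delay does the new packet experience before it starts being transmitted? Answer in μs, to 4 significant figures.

151.0 μs

Each queued packet: L/R = 65000/7750000000 = 8.3871 μs.
18 queued → 150.968 μs.
Queuing delay = 151.0 μs.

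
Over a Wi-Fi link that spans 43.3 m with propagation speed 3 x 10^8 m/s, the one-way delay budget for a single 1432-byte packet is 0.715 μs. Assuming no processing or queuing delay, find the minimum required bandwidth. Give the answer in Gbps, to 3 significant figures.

20.1 Gbps

L = 11456 bits.
Propagation delay = 43.3 / 300000000 = 0.144333 μs.
Transmission budget = 0.715 − 0.144333 = 0.570667 μs.
R ≥ L / t_tx = 11456 bits / 5.70667e-07 s = 20.1 Gbps.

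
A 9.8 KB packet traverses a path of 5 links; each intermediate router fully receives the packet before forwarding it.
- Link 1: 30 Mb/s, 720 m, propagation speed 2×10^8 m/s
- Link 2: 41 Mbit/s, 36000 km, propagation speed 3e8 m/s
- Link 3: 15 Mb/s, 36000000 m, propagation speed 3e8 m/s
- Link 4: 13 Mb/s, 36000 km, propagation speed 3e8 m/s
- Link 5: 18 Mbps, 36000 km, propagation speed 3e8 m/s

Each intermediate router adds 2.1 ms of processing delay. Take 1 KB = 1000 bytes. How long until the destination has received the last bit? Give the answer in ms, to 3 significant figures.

509 ms

L = 78400 bits.
Transmission delays (L/R per hop): 2.61333, 1.9122, 5.22667, 6.03077, 4.35556 ms; sum = 20.1385 ms.
Propagation delays (d/s per hop): 0.0036, 120, 120, 120, 120 ms; sum = 480.004 ms.
Processing at 4 router(s): 4 × 2.1 ms = 8.4 ms.
End-to-end = 509 ms.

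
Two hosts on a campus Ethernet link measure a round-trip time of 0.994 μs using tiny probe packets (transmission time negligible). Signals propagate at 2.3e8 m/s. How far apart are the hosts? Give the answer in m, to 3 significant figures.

114 m

One-way propagation = RTT/2 = 0.497 μs.
d = s × t = 2.3e+08 × 4.97e-07 = 114 m.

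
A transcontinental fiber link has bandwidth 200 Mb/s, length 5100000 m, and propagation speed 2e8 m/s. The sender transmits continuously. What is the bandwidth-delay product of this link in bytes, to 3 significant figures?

638000 bytes

Propagation delay = 5100000 / 200000000 = 0.0255 s.
BDP = R × t_prop = 200000000 × 0.0255 = 5100000 bits.
In bytes: 5100000/8 = 638000 bytes.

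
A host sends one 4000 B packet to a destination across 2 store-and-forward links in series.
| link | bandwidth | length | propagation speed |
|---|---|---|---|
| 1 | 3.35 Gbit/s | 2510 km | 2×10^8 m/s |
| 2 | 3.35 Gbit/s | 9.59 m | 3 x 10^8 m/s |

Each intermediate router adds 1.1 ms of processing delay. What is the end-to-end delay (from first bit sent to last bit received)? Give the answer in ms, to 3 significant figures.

13.7 ms

L = 4000 × 8 = 32000 bits.
Transmission delay per hop = L/R = 32000/3350000000 = 0.00955224 ms; 2 hops → 0.0191045 ms.
Propagation delays (d/s per hop): 12.55, 3.19667e-05 ms; sum = 12.55 ms.
Processing at 1 router(s): 1 × 1.1 ms = 1.1 ms.
End-to-end = 13.7 ms.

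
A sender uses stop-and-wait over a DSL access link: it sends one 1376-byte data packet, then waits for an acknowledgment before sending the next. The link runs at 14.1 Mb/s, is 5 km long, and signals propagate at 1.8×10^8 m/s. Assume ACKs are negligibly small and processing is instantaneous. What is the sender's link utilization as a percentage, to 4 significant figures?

t_tx = L/R = 11008/14100000 = 0.000780709 s.
t_prop = 5000/180000000 = 2.77778e-05 s; RTT = 5.55556e-05 s.
Cycle = t_tx + RTT = 0.000836265 s.
Utilization = t_tx / cycle = 0.000780709/0.000836265 = 93.36 %.

93.36 %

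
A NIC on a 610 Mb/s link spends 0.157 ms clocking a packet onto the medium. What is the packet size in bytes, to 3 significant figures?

12000 bytes

L = R × t_tx = 610000000 b/s × 0.000157 s = 95770 bits.
In bytes: 95770 / 8 = 12000 bytes.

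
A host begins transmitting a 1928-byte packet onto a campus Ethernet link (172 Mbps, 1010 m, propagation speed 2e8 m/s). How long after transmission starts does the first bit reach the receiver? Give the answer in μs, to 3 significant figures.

First bit experiences only propagation delay: d/s = 1010/200000000 = 5.05 μs.

5.05 μs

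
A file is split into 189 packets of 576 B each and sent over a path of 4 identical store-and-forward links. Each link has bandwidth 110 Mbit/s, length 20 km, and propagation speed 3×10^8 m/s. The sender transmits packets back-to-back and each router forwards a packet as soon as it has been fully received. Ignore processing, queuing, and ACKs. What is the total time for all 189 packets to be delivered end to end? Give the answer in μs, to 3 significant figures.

8310 μs

Per-hop transmission t_tx = L/R = 4608/110000000 = 41.8909 μs.
Per-hop propagation t_prop = 20000/300000000 = 66.6667 μs.
Pipeline fill: first packet needs 4·t_tx to clear all hops; remaining 188 packets each add one t_tx.
Total = (4+189-1)·t_tx + 4·t_prop = 192·41.8909 + 4·66.6667 = 8310 μs.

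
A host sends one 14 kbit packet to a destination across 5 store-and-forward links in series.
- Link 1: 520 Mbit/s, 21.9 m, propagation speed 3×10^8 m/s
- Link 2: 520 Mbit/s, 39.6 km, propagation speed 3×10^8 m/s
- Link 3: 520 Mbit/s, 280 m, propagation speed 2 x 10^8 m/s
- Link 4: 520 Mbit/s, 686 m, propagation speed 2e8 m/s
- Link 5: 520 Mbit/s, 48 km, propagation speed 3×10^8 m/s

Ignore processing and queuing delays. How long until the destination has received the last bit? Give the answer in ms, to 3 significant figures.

L = 14000 bits.
Transmission delay per hop = L/R = 14000/520000000 = 0.0269231 ms; 5 hops → 0.134615 ms.
Propagation delays (d/s per hop): 7.3e-05, 0.132, 0.0014, 0.00343, 0.16 ms; sum = 0.296903 ms.
End-to-end = 0.432 ms.

0.432 ms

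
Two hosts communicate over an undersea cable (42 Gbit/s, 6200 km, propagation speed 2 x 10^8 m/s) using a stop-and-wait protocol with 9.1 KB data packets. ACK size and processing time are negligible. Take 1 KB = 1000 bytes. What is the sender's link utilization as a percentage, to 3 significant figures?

0.00280 %

t_tx = L/R = 72800/42000000000 = 1.73333e-06 s.
t_prop = 6200000/200000000 = 0.031 s; RTT = 0.062 s.
Cycle = t_tx + RTT = 0.0620017 s.
Utilization = t_tx / cycle = 1.73333e-06/0.0620017 = 0.00280 %.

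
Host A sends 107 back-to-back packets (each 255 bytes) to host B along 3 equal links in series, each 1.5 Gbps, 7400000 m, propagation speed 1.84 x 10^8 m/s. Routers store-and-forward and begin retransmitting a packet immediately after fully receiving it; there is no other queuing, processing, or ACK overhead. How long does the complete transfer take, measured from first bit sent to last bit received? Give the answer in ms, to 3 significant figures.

Per-hop transmission t_tx = L/R = 2040/1500000000 = 0.00136 ms.
Per-hop propagation t_prop = 7400000/184000000 = 40.2174 ms.
Pipeline fill: first packet needs 3·t_tx to clear all hops; remaining 106 packets each add one t_tx.
Total = (3+107-1)·t_tx + 3·t_prop = 109·0.00136 + 3·40.2174 = 121 ms.

121 ms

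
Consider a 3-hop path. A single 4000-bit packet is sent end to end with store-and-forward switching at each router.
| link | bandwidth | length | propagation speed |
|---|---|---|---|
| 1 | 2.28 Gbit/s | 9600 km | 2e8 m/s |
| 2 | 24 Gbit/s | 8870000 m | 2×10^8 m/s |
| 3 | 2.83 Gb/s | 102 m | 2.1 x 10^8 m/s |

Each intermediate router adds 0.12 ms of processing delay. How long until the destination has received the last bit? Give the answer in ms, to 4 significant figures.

92.59 ms

Transmission delays (L/R per hop): 0.00175439, 0.000166667, 0.00141343 ms; sum = 0.00333448 ms.
Propagation delays (d/s per hop): 48, 44.35, 0.000485714 ms; sum = 92.3505 ms.
Processing at 2 router(s): 2 × 0.12 ms = 0.24 ms.
End-to-end = 92.59 ms.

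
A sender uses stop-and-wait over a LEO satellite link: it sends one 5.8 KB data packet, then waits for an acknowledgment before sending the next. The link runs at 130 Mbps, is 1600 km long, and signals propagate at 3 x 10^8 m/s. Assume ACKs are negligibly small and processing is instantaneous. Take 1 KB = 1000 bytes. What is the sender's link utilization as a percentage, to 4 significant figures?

t_tx = L/R = 46400/130000000 = 0.000356923 s.
t_prop = 1600000/300000000 = 0.00533333 s; RTT = 0.0106667 s.
Cycle = t_tx + RTT = 0.0110236 s.
Utilization = t_tx / cycle = 0.000356923/0.0110236 = 3.238 %.

3.238 %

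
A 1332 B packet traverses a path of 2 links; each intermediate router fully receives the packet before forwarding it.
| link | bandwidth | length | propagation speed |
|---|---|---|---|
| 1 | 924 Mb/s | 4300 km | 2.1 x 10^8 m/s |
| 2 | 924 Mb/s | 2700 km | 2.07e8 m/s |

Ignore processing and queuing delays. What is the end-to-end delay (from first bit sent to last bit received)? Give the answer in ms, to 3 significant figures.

L = 1332 × 8 = 10656 bits.
Transmission delay per hop = L/R = 10656/924000000 = 0.0115325 ms; 2 hops → 0.0230649 ms.
Propagation delays (d/s per hop): 20.4762, 13.0435 ms; sum = 33.5197 ms.
End-to-end = 33.5 ms.

33.5 ms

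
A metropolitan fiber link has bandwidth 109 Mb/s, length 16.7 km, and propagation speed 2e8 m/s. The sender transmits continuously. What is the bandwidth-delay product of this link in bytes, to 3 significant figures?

1140 bytes

Propagation delay = 16700 / 200000000 = 8.35e-05 s.
BDP = R × t_prop = 109000000 × 8.35e-05 = 9101.5 bits.
In bytes: 9101.5/8 = 1140 bytes.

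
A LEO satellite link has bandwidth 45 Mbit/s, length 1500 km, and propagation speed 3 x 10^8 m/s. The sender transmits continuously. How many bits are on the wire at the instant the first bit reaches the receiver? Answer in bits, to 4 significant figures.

Propagation delay = 1500000 / 300000000 = 0.005 s.
BDP = R × t_prop = 45000000 × 0.005 = 225000 bits.

225000 bits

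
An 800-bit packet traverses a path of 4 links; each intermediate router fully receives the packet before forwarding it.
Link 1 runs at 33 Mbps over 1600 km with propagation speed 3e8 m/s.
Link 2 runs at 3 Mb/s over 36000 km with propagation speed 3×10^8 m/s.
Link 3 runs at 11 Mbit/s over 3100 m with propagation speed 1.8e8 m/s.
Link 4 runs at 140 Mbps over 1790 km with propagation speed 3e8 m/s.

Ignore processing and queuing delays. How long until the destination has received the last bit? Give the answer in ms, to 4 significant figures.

131.7 ms

Transmission delays (L/R per hop): 0.0242424, 0.266667, 0.0727273, 0.00571429 ms; sum = 0.369351 ms.
Propagation delays (d/s per hop): 5.33333, 120, 0.0172222, 5.96667 ms; sum = 131.317 ms.
End-to-end = 131.7 ms.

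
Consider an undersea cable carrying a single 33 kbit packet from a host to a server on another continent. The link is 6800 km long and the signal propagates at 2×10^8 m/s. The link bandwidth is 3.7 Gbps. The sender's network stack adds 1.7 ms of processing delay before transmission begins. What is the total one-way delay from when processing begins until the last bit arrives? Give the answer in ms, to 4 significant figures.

35.71 ms

L = 33000 bits.
Transmission delay = L/R = 33000 / 3700000000 = 0.00891892 ms.
Propagation delay = d/s = 6800000 m / 200000000 m/s = 34 ms.
Plus processing delay 1.7 ms = 1.7 ms.
Total = 35.71 ms.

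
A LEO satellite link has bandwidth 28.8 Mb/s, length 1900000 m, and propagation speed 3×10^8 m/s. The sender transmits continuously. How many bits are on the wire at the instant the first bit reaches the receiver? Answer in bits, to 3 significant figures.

182000 bits

Propagation delay = 1900000 / 300000000 = 0.00633333 s.
BDP = R × t_prop = 28800000 × 0.00633333 = 182400 bits.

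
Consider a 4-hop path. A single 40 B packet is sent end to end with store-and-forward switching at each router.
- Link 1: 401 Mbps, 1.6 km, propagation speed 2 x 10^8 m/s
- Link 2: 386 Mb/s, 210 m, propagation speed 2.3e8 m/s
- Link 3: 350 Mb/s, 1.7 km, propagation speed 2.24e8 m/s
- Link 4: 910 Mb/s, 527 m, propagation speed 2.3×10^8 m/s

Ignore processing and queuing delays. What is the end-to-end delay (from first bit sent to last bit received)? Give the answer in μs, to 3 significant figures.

21.7 μs

L = 40 × 8 = 320 bits.
Transmission delays (L/R per hop): 0.798005, 0.829016, 0.914286, 0.351648 μs; sum = 2.89295 μs.
Propagation delays (d/s per hop): 8, 0.913043, 7.58929, 2.2913 μs; sum = 18.7936 μs.
End-to-end = 21.7 μs.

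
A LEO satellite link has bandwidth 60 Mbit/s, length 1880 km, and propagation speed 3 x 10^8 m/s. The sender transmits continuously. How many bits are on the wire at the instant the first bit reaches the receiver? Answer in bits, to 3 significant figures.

376000 bits

Propagation delay = 1880000 / 300000000 = 0.00626667 s.
BDP = R × t_prop = 60000000 × 0.00626667 = 376000 bits.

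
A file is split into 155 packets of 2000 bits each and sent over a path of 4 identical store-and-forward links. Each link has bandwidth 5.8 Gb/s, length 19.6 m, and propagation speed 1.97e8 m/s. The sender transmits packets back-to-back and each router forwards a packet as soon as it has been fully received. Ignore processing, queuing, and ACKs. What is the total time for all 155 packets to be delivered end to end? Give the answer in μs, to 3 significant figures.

54.9 μs

Per-hop transmission t_tx = L/R = 2000/5800000000 = 0.344828 μs.
Per-hop propagation t_prop = 19.6/197000000 = 0.0994924 μs.
Pipeline fill: first packet needs 4·t_tx to clear all hops; remaining 154 packets each add one t_tx.
Total = (4+155-1)·t_tx + 4·t_prop = 158·0.344828 + 4·0.0994924 = 54.9 μs.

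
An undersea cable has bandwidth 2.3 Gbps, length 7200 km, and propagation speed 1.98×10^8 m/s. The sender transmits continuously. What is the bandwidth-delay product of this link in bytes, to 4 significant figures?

10450000 bytes

Propagation delay = 7200000 / 198000000 = 0.0363636 s.
BDP = R × t_prop = 2300000000 × 0.0363636 = 83636400 bits.
In bytes: 83636400/8 = 10450000 bytes.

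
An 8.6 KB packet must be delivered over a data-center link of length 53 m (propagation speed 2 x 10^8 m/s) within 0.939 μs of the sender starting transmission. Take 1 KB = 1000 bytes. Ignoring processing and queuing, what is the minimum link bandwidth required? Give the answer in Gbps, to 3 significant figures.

102 Gbps

L = 68800 bits.
Propagation delay = 53 / 200000000 = 0.265 μs.
Transmission budget = 0.939 − 0.265 = 0.674 μs.
R ≥ L / t_tx = 68800 bits / 6.74e-07 s = 102 Gbps.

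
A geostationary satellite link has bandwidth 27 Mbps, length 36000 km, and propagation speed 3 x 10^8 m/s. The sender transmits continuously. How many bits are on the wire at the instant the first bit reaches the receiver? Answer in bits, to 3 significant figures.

Propagation delay = 36000000 / 300000000 = 0.12 s.
BDP = R × t_prop = 27000000 × 0.12 = 3240000 bits.

3240000 bits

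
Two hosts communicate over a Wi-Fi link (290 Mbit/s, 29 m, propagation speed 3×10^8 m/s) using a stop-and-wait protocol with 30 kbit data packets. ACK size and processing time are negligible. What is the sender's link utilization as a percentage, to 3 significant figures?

t_tx = L/R = 30000/290000000 = 0.000103448 s.
t_prop = 29/300000000 = 9.66667e-08 s; RTT = 1.93333e-07 s.
Cycle = t_tx + RTT = 0.000103642 s.
Utilization = t_tx / cycle = 0.000103448/0.000103642 = 99.8 %.

99.8 %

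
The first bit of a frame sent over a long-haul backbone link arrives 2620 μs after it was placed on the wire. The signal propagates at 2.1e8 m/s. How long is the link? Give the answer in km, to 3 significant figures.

d = s × t_prop = 210000000 × 0.00262 = 550 km.

550 km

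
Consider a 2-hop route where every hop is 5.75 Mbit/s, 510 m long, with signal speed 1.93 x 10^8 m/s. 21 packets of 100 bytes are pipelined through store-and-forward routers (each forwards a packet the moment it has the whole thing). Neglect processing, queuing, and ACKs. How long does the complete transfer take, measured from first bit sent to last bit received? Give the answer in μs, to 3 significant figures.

Per-hop transmission t_tx = L/R = 800/5750000 = 139.13 μs.
Per-hop propagation t_prop = 510/193000000 = 2.64249 μs.
Pipeline fill: first packet needs 2·t_tx to clear all hops; remaining 20 packets each add one t_tx.
Total = (2+21-1)·t_tx + 2·t_prop = 22·139.13 + 2·2.64249 = 3070 μs.

3070 μs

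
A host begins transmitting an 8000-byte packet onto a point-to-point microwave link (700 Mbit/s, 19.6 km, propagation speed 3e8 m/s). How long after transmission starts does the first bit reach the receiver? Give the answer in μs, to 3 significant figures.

65.3 μs

First bit experiences only propagation delay: d/s = 19600/300000000 = 65.3 μs.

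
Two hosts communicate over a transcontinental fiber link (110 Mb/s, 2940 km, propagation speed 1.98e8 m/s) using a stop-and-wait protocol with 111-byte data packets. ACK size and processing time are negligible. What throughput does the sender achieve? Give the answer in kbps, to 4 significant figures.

29.89 kbps

t_tx = L/R = 888/110000000 = 8.07273e-06 s.
t_prop = 2940000/198000000 = 0.0148485 s; RTT = 0.029697 s.
Cycle = t_tx + RTT = 0.029705 s.
Throughput = L / cycle = 888 / 0.029705 = 29.89 kbps.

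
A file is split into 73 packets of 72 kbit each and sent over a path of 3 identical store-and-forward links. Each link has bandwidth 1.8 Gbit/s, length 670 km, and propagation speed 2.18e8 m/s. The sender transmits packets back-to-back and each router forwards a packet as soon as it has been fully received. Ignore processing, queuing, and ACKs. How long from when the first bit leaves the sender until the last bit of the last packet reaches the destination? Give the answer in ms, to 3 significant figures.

12.2 ms

Per-hop transmission t_tx = L/R = 72000/1800000000 = 0.04 ms.
Per-hop propagation t_prop = 670000/2.18e+08 = 3.07339 ms.
Pipeline fill: first packet needs 3·t_tx to clear all hops; remaining 72 packets each add one t_tx.
Total = (3+73-1)·t_tx + 3·t_prop = 75·0.04 + 3·3.07339 = 12.2 ms.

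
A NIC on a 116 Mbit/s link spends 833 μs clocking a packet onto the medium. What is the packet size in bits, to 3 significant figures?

96600 bits

L = R × t_tx = 116000000 b/s × 0.000833 s = 96628 bits.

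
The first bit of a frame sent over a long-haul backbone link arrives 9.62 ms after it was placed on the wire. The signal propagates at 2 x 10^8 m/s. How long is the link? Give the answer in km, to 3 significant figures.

d = s × t_prop = 200000000 × 0.00962 = 1920 km.

1920 km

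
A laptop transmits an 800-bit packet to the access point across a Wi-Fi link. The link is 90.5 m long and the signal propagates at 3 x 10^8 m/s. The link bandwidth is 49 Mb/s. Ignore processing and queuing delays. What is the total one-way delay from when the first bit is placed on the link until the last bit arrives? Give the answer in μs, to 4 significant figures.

Transmission delay = L/R = 800 / 49000000 = 16.3265 μs.
Propagation delay = d/s = 90.5 m / 300000000 m/s = 0.301667 μs.
Total = 16.63 μs.

16.63 μs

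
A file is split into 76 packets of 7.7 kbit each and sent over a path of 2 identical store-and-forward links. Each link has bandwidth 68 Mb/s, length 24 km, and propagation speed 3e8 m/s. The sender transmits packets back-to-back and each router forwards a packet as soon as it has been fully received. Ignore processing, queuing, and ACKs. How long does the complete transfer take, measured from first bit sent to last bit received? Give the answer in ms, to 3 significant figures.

Per-hop transmission t_tx = L/R = 7700/68000000 = 0.113235 ms.
Per-hop propagation t_prop = 24000/300000000 = 0.08 ms.
Pipeline fill: first packet needs 2·t_tx to clear all hops; remaining 75 packets each add one t_tx.
Total = (2+76-1)·t_tx + 2·t_prop = 77·0.113235 + 2·0.08 = 8.88 ms.

8.88 ms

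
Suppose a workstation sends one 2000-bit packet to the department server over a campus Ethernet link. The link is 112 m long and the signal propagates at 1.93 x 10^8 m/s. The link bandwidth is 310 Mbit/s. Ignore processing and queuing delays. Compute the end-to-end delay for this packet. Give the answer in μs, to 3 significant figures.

7.03 μs

Transmission delay = L/R = 2000 / 310000000 = 6.45161 μs.
Propagation delay = d/s = 112 m / 193000000 m/s = 0.580311 μs.
Total = 7.03 μs.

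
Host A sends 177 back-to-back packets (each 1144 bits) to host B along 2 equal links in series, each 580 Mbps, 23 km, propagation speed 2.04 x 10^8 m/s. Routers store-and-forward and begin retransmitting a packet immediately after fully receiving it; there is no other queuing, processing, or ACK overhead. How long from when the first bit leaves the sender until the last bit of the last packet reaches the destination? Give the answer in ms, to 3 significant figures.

0.577 ms

Per-hop transmission t_tx = L/R = 1144/580000000 = 0.00197241 ms.
Per-hop propagation t_prop = 23000/204000000 = 0.112745 ms.
Pipeline fill: first packet needs 2·t_tx to clear all hops; remaining 176 packets each add one t_tx.
Total = (2+177-1)·t_tx + 2·t_prop = 178·0.00197241 + 2·0.112745 = 0.577 ms.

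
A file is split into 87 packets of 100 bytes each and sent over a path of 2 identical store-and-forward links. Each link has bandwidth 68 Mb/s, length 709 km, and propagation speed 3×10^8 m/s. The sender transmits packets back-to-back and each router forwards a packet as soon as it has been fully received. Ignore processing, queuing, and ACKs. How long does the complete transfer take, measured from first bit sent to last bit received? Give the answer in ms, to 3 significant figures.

Per-hop transmission t_tx = L/R = 800/68000000 = 0.0117647 ms.
Per-hop propagation t_prop = 709000/300000000 = 2.36333 ms.
Pipeline fill: first packet needs 2·t_tx to clear all hops; remaining 86 packets each add one t_tx.
Total = (2+87-1)·t_tx + 2·t_prop = 88·0.0117647 + 2·2.36333 = 5.76 ms.

5.76 ms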